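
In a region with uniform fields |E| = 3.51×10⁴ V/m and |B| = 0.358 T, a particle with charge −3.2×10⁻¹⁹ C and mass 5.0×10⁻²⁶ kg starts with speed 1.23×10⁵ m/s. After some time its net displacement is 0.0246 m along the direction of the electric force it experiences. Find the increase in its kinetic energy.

ΔKE ≈ 2.76×10⁻¹⁶ J

The magnetic force is always ⟂ v and does no work; only the electric force changes KE.
ΔKE = F_E · d = |q|E d = (3.2×10⁻¹⁹)(3.51×10⁴)(0.0246) ≈ 2.76×10⁻¹⁶ J.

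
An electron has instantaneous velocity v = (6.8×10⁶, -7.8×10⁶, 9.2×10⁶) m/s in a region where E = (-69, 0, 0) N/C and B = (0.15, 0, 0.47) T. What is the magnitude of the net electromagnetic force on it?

|F| ≈ 6.82×10⁻¹³ N

v×B = (-3.67×10⁶, -1.82×10⁶, 1.17×10⁶) N/C.
E + v×B = (-3.67×10⁶, -1.82×10⁶, 1.17×10⁶) N/C.
F = q(E + v×B) = (−1.602×10⁻¹⁹ C)·(-3.67×10⁶, -1.82×10⁶, 1.17×10⁶) = (5.87×10⁻¹³, 2.91×10⁻¹³, -1.87×10⁻¹³) N.
|F| = 6.82×10⁻¹³ N.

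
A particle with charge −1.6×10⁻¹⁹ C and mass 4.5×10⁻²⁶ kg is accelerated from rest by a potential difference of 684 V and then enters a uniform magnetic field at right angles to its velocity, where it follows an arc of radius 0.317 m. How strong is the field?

B ≈ 0.0619 T

v = √(2|q|V/m) = √(2·1.6×10⁻¹⁹·684/4.5×10⁻²⁶) ≈ 6.974×10⁴ m/s.
B = mv/(|q|r) = (4.5×10⁻²⁶)(6.974×10⁴)/((1.6×10⁻¹⁹)(0.317)) ≈ 0.0619 T.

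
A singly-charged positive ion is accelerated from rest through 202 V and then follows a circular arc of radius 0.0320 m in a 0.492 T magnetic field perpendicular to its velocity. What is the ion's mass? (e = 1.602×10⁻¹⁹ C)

m ≈ 9.83×10⁻²⁶ kg

Combine |q|V = ½mv² and r = mv/(|q|B): eliminate v to get m = qB²r²/(2V).
m = (1.602×10⁻¹⁹)(0.492)²(0.0320)²/(2·202) ≈ 9.83×10⁻²⁶ kg.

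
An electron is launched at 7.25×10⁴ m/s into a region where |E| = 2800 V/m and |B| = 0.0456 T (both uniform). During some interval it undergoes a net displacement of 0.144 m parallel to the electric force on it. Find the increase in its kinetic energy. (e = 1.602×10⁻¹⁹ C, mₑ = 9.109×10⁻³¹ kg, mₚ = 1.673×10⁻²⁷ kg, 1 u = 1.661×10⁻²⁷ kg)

ΔKE ≈ 6.46×10⁻¹⁷ J

The magnetic force is always ⟂ v and does no work; only the electric force changes KE.
ΔKE = F_E · d = |q|E d = (1.602×10⁻¹⁹)(2800)(0.144) ≈ 6.46×10⁻¹⁷ J.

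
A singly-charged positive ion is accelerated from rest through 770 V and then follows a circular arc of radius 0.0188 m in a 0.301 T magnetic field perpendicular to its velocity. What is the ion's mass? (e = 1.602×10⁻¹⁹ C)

m ≈ 3.33×10⁻²⁷ kg

Combine |q|V = ½mv² and r = mv/(|q|B): eliminate v to get m = qB²r²/(2V).
m = (1.602×10⁻¹⁹)(0.301)²(0.0188)²/(2·770) ≈ 3.33×10⁻²⁷ kg.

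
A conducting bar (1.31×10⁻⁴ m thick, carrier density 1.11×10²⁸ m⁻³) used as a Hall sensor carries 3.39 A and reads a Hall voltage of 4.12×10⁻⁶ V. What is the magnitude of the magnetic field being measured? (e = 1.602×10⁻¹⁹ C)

B ≈ 0.283 T

From V_H = IB/(n e t), B = V_H n e t / I.
B = (4.12×10⁻⁶)(1.11×10²⁸)(1.602×10⁻¹⁹)(1.31×10⁻⁴)/3.39 ≈ 0.283 T.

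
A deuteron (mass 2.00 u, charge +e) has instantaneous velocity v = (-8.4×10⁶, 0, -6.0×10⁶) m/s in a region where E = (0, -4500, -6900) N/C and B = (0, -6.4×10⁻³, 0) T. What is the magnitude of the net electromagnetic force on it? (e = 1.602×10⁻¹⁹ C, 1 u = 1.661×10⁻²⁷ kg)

|F| ≈ 9.73×10⁻¹⁵ N

v×B = (-3.84×10⁴, 0, 5.38×10⁴) N/C.
E + v×B = (-3.84×10⁴, -4500, 4.69×10⁴) N/C.
F = q(E + v×B) = (1.602×10⁻¹⁹ C)·(-3.84×10⁴, -4500, 4.69×10⁴) = (-6.15×10⁻¹⁵, -7.21×10⁻¹⁶, 7.51×10⁻¹⁵) N.
|F| = 9.73×10⁻¹⁵ N.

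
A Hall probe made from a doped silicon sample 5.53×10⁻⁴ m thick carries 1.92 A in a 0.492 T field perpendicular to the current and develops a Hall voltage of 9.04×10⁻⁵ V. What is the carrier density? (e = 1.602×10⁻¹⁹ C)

n ≈ 1.18×10²⁶ m⁻³

From V_H = IB/(n e t), n = IB/(V_H e t).
n = (1.92)(0.492)/((9.04×10⁻⁵)(1.602×10⁻¹⁹)(5.53×10⁻⁴)) ≈ 1.18×10²⁶ m⁻³.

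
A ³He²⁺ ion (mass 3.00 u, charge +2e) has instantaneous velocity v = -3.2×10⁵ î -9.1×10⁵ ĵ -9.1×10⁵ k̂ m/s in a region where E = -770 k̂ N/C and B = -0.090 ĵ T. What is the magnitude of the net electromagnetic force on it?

|F| ≈ 2.77×10⁻¹⁴ N

v×B = (-8.19×10⁴, 0, 2.88×10⁴) N/C.
E + v×B = (-8.19×10⁴, 0, 2.80×10⁴) N/C.
F = q(E + v×B) = (3.204×10⁻¹⁹ C)·(-8.19×10⁴, 0, 2.80×10⁴) = (-2.62×10⁻¹⁴, 0, 8.98×10⁻¹⁵) N.
|F| = 2.77×10⁻¹⁴ N.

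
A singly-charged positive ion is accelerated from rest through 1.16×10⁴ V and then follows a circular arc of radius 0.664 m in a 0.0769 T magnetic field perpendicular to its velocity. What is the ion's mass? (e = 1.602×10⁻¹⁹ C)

m ≈ 1.80×10⁻²⁶ kg

Combine |q|V = ½mv² and r = mv/(|q|B): eliminate v to get m = qB²r²/(2V).
m = (1.602×10⁻¹⁹)(0.0769)²(0.664)²/(2·1.16×10⁴) ≈ 1.80×10⁻²⁶ kg.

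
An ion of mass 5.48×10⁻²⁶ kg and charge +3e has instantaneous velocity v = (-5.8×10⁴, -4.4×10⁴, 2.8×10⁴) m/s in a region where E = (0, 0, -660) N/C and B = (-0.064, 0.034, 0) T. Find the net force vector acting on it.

v×B = (-952, -1790, -4790) N/C.
E + v×B = (-952, -1790, -5450) N/C.
F = q(E + v×B) = (4.806×10⁻¹⁹ C)·(-952, -1790, -5450) = (-4.58×10⁻¹⁶, -8.61×10⁻¹⁶, -2.62×10⁻¹⁵) N.

F ≈ (-4.58×10⁻¹⁶, -8.61×10⁻¹⁶, -2.62×10⁻¹⁵) N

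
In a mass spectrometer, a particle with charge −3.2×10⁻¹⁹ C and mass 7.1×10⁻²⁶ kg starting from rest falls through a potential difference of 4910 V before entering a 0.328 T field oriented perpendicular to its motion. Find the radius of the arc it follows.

Acceleration: |q|V = ½mv² ⇒ v = √(2|q|V/m) = √(2·3.2×10⁻¹⁹·4910/7.1×10⁻²⁶) ≈ 2.104×10⁵ m/s.
In the field: r = mv/(|q|B) = (7.1×10⁻²⁶)(2.104×10⁵)/((3.2×10⁻¹⁹)(0.328)) ≈ 0.142 m.

r ≈ 0.142 m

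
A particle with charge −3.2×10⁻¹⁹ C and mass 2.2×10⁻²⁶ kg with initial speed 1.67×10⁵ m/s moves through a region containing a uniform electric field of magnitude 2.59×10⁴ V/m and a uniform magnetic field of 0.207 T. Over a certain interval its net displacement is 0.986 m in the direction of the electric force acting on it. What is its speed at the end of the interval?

B does no work; ΔKE = |q|E d.
½mv_f² = ½mv₀² + |q|Ed = ½(2.2×10⁻²⁶)(1.67×10⁵)² + (3.2×10⁻¹⁹)(2.59×10⁴)(0.986) ≈ 3.068×10⁻¹⁶ J + 8.172×10⁻¹⁵ J ≈ 8.479×10⁻¹⁵ J.
v_f = √(2·8.479×10⁻¹⁵/2.2×10⁻²⁶) ≈ 8.78×10⁵ m/s.

v_f ≈ 8.78×10⁵ m/s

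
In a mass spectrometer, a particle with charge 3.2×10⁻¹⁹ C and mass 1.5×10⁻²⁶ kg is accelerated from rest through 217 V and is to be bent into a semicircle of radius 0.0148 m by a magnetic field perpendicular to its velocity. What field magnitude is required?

B ≈ 0.305 T

v = √(2|q|V/m) = √(2·3.2×10⁻¹⁹·217/1.5×10⁻²⁶) ≈ 9.622×10⁴ m/s.
B = mv/(|q|r) = (1.5×10⁻²⁶)(9.622×10⁴)/((3.2×10⁻¹⁹)(0.0148)) ≈ 0.305 T.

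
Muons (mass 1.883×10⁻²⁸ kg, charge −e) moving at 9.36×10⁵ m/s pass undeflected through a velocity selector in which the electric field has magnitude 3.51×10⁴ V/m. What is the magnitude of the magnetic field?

Balance of forces in the selector: qE = qvB ⇒ B = E/v.
B = 3.51×10⁴/9.36×10⁵ = 0.0375 T.

B = 0.0375 T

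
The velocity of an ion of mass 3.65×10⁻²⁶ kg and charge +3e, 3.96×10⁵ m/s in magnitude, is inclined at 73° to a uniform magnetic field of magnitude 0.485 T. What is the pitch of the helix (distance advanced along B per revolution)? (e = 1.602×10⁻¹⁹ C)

v∥ = v cosθ = 3.96×10⁵·cos73° ≈ 1.158×10⁵ m/s.
T = 2πm/(|q|B) = 2π(3.65×10⁻²⁶)/((4.806×10⁻¹⁹)(0.485)) ≈ 9.839×10⁻⁷ s.
pitch = v∥ T = (1.158×10⁵)(9.839×10⁻⁷) ≈ 0.114 m.

p ≈ 0.114 m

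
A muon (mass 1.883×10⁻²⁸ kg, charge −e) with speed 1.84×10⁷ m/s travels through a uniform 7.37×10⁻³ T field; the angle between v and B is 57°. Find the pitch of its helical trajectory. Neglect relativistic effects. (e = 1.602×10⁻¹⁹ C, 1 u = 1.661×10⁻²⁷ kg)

p ≈ 10.0 m

v∥ = v cosθ = 1.84×10⁷·cos57° ≈ 1.002×10⁷ m/s.
T = 2πm/(|q|B) = 2π(1.883×10⁻²⁸)/((1.602×10⁻¹⁹)(7.37×10⁻³)) ≈ 1.002×10⁻⁶ s.
pitch = v∥ T = (1.002×10⁷)(1.002×10⁻⁶) ≈ 10.0 m.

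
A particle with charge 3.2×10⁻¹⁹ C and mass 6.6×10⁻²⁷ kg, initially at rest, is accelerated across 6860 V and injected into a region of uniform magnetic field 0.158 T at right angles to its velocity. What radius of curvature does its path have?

Acceleration: |q|V = ½mv² ⇒ v = √(2|q|V/m) = √(2·3.2×10⁻¹⁹·6860/6.6×10⁻²⁷) ≈ 8.156×10⁵ m/s.
In the field: r = mv/(|q|B) = (6.6×10⁻²⁷)(8.156×10⁵)/((3.2×10⁻¹⁹)(0.158)) ≈ 0.106 m.

r ≈ 0.106 m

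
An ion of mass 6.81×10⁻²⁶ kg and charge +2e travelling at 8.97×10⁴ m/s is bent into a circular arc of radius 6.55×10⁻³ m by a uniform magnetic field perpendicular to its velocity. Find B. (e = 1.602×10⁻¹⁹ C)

B ≈ 2.91 T

From |q|vB = mv²/r, B = mv/(|q|r).
B = (6.81×10⁻²⁶)(8.97×10⁴)/((3.204×10⁻¹⁹)(6.55×10⁻³)) ≈ 2.91 T.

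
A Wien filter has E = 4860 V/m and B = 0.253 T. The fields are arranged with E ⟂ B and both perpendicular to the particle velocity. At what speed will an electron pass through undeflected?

For undeflected motion the electric and magnetic forces balance: qE = qvB.
v = E/B = 4860/0.253 = 1.92×10⁴ m/s.

v = 1.92×10⁴ m/s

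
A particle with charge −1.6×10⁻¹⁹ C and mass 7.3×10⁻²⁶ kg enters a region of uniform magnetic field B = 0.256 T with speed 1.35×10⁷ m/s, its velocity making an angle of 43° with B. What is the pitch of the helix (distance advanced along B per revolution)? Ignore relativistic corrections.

p ≈ 111 m

v∥ = v cosθ = 1.35×10⁷·cos43° ≈ 9.873×10⁶ m/s.
T = 2πm/(|q|B) = 2π(7.3×10⁻²⁶)/((1.6×10⁻¹⁹)(0.256)) ≈ 1.120×10⁻⁵ s.
pitch = v∥ T = (9.873×10⁶)(1.120×10⁻⁵) ≈ 111 m.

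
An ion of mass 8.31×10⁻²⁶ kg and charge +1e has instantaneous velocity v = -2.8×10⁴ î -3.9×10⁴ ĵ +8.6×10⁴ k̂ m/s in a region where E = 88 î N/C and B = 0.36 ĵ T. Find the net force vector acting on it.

v×B = (-3.10×10⁴, 0, -1.01×10⁴) N/C.
E + v×B = (-3.09×10⁴, 0, -1.01×10⁴) N/C.
F = q(E + v×B) = (1.602×10⁻¹⁹ C)·(-3.09×10⁴, 0, -1.01×10⁴) = (-4.95×10⁻¹⁵, 0, -1.61×10⁻¹⁵) N.

F ≈ (-4.95×10⁻¹⁵, 0, -1.61×10⁻¹⁵) N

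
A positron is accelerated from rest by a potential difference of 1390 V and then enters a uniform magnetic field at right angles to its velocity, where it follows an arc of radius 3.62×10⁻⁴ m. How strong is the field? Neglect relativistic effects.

B ≈ 0.347 T

v = √(2|q|V/m) = √(2·1.602×10⁻¹⁹·1390/9.109×10⁻³¹) ≈ 2.211×10⁷ m/s.
B = mv/(|q|r) = (9.109×10⁻³¹)(2.211×10⁷)/((1.602×10⁻¹⁹)(3.62×10⁻⁴)) ≈ 0.347 T.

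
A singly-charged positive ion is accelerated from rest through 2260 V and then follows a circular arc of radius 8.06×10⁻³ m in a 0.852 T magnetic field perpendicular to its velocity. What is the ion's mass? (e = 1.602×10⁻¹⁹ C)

Combine |q|V = ½mv² and r = mv/(|q|B): eliminate v to get m = qB²r²/(2V).
m = (1.602×10⁻¹⁹)(0.852)²(8.06×10⁻³)²/(2·2260) ≈ 1.67×10⁻²⁷ kg.

m ≈ 1.67×10⁻²⁷ kg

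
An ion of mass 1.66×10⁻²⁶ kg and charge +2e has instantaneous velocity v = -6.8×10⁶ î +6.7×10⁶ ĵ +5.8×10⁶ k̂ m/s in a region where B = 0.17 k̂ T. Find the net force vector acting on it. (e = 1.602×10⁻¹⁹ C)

v×B = (1.14×10⁶, 1.16×10⁶, 0) N/C.
F = q v×B = (3.204×10⁻¹⁹ C)·(1.14×10⁶, 1.16×10⁶, 0) = (3.65×10⁻¹³, 3.70×10⁻¹³, 0) N.

F ≈ (3.65×10⁻¹³, 3.70×10⁻¹³, 0) N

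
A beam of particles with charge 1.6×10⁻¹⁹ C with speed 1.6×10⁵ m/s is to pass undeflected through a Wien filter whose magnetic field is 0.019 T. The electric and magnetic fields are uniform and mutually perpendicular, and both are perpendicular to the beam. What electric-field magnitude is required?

E = 3000 V/m

For straight-line motion qE = qvB, so E = vB.
E = 1.6×10⁵ × 0.019 = 3000 V/m.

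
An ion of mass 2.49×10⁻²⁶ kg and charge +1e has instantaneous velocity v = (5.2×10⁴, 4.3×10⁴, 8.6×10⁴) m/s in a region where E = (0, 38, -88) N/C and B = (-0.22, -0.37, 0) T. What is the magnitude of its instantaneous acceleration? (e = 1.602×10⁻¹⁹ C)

|a| ≈ 2.46×10¹¹ m/s²

v×B = (3.18×10⁴, -1.89×10⁴, -9780) N/C.
E + v×B = (3.18×10⁴, -1.89×10⁴, -9870) N/C.
F = q(E + v×B) = (1.602×10⁻¹⁹ C)·(3.18×10⁴, -1.89×10⁴, -9870) = (5.10×10⁻¹⁵, -3.02×10⁻¹⁵, -1.58×10⁻¹⁵) N.
|a| = |F|/m = 6.135×10⁻¹⁵/2.49×10⁻²⁶ ≈ 2.46×10¹¹ m/s².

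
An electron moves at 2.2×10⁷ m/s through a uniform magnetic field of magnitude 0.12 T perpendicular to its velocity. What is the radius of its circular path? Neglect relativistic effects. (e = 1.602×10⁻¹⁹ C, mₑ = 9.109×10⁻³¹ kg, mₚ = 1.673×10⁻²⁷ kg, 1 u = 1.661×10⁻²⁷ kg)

r ≈ 1.0×10⁻³ m

The magnetic force provides the centripetal force: |q|vB = mv²/r.
r = mv/(|q|B) = (9.109×10⁻³¹)(2.2×10⁷)/((1.602×10⁻¹⁹)(0.12)) ≈ 1.0×10⁻³ m.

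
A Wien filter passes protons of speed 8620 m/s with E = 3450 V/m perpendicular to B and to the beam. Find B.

B = 0.400 T

Balance of forces in the selector: qE = qvB ⇒ B = E/v.
B = 3450/8620 = 0.400 T.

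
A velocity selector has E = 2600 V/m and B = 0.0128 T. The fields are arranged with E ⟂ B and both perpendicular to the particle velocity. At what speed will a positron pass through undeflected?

v = 2.03×10⁵ m/s

Straight-line motion ⇒ electric and magnetic forces cancel, so E = vB.
v = E/B = 2600/0.0128 = 2.03×10⁵ m/s.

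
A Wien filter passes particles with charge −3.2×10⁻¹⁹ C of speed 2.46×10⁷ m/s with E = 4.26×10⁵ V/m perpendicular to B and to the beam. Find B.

B = 0.0173 T

Balance of forces in the selector: qE = qvB ⇒ B = E/v.
B = 4.26×10⁵/2.46×10⁷ = 0.0173 T.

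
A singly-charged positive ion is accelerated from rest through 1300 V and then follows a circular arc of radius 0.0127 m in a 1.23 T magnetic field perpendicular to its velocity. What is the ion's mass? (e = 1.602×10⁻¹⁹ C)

Combine |q|V = ½mv² and r = mv/(|q|B): eliminate v to get m = qB²r²/(2V).
m = (1.602×10⁻¹⁹)(1.23)²(0.0127)²/(2·1300) ≈ 1.50×10⁻²⁶ kg.

m ≈ 1.50×10⁻²⁶ kg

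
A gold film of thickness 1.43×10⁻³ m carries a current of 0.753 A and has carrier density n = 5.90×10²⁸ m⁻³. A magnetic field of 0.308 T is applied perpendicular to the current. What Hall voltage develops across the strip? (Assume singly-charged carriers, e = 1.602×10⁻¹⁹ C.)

V_H = IB/(n e t).
V_H = (0.753)(0.308)/((5.90×10²⁸)(1.602×10⁻¹⁹)(1.43×10⁻³)) ≈ 1.72×10⁻⁸ V.

V_H ≈ 1.72×10⁻⁸ V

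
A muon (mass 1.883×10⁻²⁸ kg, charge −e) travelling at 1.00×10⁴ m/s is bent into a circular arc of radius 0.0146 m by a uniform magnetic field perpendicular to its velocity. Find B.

B ≈ 8.05×10⁻⁴ T

From |q|vB = mv²/r, B = mv/(|q|r).
B = (1.883×10⁻²⁸)(1.00×10⁴)/((1.602×10⁻¹⁹)(0.0146)) ≈ 8.05×10⁻⁴ T.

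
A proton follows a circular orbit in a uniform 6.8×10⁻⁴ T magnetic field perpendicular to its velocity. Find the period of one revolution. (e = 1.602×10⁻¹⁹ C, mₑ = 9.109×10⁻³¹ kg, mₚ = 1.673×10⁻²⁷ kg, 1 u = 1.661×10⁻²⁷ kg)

T ≈ 9.6×10⁻⁵ s

The cyclotron period depends only on m, q, B: T = 2πm/(|q|B).
T = 2π(1.673×10⁻²⁷)/((1.602×10⁻¹⁹)(6.8×10⁻⁴)) ≈ 9.6×10⁻⁵ s.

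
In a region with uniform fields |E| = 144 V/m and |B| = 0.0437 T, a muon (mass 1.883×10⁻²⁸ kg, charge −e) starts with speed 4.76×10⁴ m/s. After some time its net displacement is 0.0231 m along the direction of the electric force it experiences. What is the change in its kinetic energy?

The magnetic force is always ⟂ v and does no work; only the electric force changes KE.
ΔKE = F_E · d = |q|E d = (1.602×10⁻¹⁹)(144)(0.0231) ≈ 5.33×10⁻¹⁹ J.

ΔKE ≈ 5.33×10⁻¹⁹ J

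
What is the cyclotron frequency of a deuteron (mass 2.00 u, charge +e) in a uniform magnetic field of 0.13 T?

f ≈ 1.0×10⁶ Hz

f = |q|B/(2πm).
f = (1.602×10⁻¹⁹)(0.13)/(2π·3.322×10⁻²⁷) ≈ 1.0×10⁶ Hz.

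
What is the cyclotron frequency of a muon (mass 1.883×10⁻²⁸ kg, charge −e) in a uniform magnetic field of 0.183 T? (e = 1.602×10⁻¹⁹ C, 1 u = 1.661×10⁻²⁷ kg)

f = |q|B/(2πm).
f = (1.602×10⁻¹⁹)(0.183)/(2π·1.883×10⁻²⁸) ≈ 2.48×10⁷ Hz.

f ≈ 2.48×10⁷ Hz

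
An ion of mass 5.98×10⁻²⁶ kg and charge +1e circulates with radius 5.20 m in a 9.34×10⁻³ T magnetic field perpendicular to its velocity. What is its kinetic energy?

KE ≈ 5.06×10⁻¹⁶ J

v = |q|Br/m, then KE = ½mv² = (qBr)²/(2m).
v = (1.602×10⁻¹⁹)(9.34×10⁻³)(5.20)/5.98×10⁻²⁶ ≈ 1.301×10⁵ m/s.
KE = ½(5.98×10⁻²⁶)(1.301×10⁵)² ≈ 5.06×10⁻¹⁶ J.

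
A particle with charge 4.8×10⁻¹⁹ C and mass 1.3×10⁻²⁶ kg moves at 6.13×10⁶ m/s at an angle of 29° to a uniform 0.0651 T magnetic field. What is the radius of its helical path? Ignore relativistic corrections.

v⊥ = v sinθ = 6.13×10⁶·sin29° ≈ 2.972×10⁶ m/s.
r = m v⊥/(|q|B) = (1.3×10⁻²⁶)(2.972×10⁶)/((4.8×10⁻¹⁹)(0.0651)) ≈ 1.24 m.

r ≈ 1.24 m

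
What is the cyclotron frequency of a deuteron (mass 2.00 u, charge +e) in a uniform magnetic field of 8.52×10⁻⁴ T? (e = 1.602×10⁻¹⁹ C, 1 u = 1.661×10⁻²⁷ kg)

f ≈ 6540 Hz

f = |q|B/(2πm).
f = (1.602×10⁻¹⁹)(8.52×10⁻⁴)/(2π·3.322×10⁻²⁷) ≈ 6540 Hz.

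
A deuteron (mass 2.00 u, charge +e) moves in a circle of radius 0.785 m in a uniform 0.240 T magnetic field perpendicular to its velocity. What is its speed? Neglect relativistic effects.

From |q|vB = mv²/r, v = |q|Br/m.
v = (1.602×10⁻¹⁹)(0.240)(0.785)/3.322×10⁻²⁷ ≈ 9.09×10⁶ m/s.

v ≈ 9.09×10⁶ m/s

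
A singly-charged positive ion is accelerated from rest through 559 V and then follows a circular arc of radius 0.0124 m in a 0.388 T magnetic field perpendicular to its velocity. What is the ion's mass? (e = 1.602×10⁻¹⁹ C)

Combine |q|V = ½mv² and r = mv/(|q|B): eliminate v to get m = qB²r²/(2V).
m = (1.602×10⁻¹⁹)(0.388)²(0.0124)²/(2·559) ≈ 3.32×10⁻²⁷ kg.

m ≈ 3.32×10⁻²⁷ kg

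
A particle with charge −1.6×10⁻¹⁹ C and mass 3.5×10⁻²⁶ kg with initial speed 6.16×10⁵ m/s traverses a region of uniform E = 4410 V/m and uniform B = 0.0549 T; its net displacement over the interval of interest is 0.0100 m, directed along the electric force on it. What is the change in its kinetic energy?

ΔKE ≈ 7.06×10⁻¹⁸ J

The magnetic force is always ⟂ v and does no work; only the electric force changes KE.
ΔKE = F_E · d = |q|E d = (1.6×10⁻¹⁹)(4410)(0.0100) ≈ 7.06×10⁻¹⁸ J.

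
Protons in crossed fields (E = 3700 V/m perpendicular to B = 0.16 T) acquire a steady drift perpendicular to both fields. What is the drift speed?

v_d ≈ 2.3×10⁴ m/s

The E×B drift speed is v_d = E/B.
v_d = 3700/0.16 = 2.3×10⁴ m/s.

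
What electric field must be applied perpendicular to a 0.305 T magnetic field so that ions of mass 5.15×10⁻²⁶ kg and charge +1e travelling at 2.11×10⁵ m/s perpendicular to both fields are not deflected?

E = 6.44×10⁴ V/m

For straight-line motion qE = qvB, so E = vB.
E = 2.11×10⁵ × 0.305 = 6.44×10⁴ V/m.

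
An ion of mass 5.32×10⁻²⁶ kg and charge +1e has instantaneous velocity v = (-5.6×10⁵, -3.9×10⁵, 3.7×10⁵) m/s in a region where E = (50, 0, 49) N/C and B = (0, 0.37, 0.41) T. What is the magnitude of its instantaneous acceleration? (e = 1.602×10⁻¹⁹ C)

v×B = (-2.97×10⁵, 2.30×10⁵, -2.07×10⁵) N/C.
E + v×B = (-2.97×10⁵, 2.30×10⁵, -2.07×10⁵) N/C.
F = q(E + v×B) = (1.602×10⁻¹⁹ C)·(-2.97×10⁵, 2.30×10⁵, -2.07×10⁵) = (-4.75×10⁻¹⁴, 3.68×10⁻¹⁴, -3.32×10⁻¹⁴) N.
|a| = |F|/m = 6.866×10⁻¹⁴/5.32×10⁻²⁶ ≈ 1.29×10¹² m/s².

|a| ≈ 1.29×10¹² m/s²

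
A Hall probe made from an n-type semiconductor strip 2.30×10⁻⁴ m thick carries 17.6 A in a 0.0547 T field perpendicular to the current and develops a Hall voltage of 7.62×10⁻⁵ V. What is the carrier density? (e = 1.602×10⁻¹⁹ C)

From V_H = IB/(n e t), n = IB/(V_H e t).
n = (17.6)(0.0547)/((7.62×10⁻⁵)(1.602×10⁻¹⁹)(2.30×10⁻⁴)) ≈ 3.43×10²⁶ m⁻³.

n ≈ 3.43×10²⁶ m⁻³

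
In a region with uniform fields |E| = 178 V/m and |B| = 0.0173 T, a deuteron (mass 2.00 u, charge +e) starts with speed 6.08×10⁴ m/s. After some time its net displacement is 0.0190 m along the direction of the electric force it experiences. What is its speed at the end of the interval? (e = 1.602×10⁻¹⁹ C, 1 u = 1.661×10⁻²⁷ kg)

B does no work; ΔKE = |q|E d.
½mv_f² = ½mv₀² + |q|Ed = ½(3.322×10⁻²⁷)(6.08×10⁴)² + (1.602×10⁻¹⁹)(178)(0.0190) ≈ 6.140×10⁻¹⁸ J + 5.418×10⁻¹⁹ J ≈ 6.682×10⁻¹⁸ J.
v_f = √(2·6.682×10⁻¹⁸/3.322×10⁻²⁷) ≈ 6.34×10⁴ m/s.

v_f ≈ 6.34×10⁴ m/s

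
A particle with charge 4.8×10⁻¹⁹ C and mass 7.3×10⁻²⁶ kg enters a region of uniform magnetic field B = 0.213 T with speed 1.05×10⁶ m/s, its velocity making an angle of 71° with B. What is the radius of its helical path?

r ≈ 0.709 m

v⊥ = v sinθ = 1.05×10⁶·sin71° ≈ 9.928×10⁵ m/s.
r = m v⊥/(|q|B) = (7.3×10⁻²⁶)(9.928×10⁵)/((4.8×10⁻¹⁹)(0.213)) ≈ 0.709 m.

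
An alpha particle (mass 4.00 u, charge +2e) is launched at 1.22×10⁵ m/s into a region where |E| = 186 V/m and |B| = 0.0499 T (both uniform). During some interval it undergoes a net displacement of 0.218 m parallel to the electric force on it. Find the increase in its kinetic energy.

ΔKE ≈ 1.30×10⁻¹⁷ J

The magnetic force is always ⟂ v and does no work; only the electric force changes KE.
ΔKE = F_E · d = |q|E d = (3.204×10⁻¹⁹)(186)(0.218) ≈ 1.30×10⁻¹⁷ J.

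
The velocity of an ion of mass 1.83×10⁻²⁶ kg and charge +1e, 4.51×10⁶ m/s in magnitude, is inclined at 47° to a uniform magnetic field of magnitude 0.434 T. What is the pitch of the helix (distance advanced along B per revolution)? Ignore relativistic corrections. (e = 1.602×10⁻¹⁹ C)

v∥ = v cosθ = 4.51×10⁶·cos47° ≈ 3.076×10⁶ m/s.
T = 2πm/(|q|B) = 2π(1.83×10⁻²⁶)/((1.602×10⁻¹⁹)(0.434)) ≈ 1.654×10⁻⁶ s.
pitch = v∥ T = (3.076×10⁶)(1.654×10⁻⁶) ≈ 5.09 m.

p ≈ 5.09 m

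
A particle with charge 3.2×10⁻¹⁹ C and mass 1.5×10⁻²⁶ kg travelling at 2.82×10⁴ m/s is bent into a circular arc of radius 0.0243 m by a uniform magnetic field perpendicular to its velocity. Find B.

B ≈ 0.0544 T

From |q|vB = mv²/r, B = mv/(|q|r).
B = (1.5×10⁻²⁶)(2.82×10⁴)/((3.2×10⁻¹⁹)(0.0243)) ≈ 0.0544 T.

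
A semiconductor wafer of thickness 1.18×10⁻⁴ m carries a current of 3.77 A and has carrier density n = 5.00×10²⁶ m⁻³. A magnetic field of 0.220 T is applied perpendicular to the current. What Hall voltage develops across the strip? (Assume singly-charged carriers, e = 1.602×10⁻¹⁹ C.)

V_H = IB/(n e t).
V_H = (3.77)(0.220)/((5.00×10²⁶)(1.602×10⁻¹⁹)(1.18×10⁻⁴)) ≈ 8.78×10⁻⁵ V.

V_H ≈ 8.78×10⁻⁵ V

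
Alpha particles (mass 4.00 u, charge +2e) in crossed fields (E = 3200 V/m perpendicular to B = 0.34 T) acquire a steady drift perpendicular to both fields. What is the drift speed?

In crossed fields the guiding centre drifts at v_d = |E×B|/B² = E/B, independent of charge and mass.
v_d = 3200/0.34 = 9400 m/s.

v_d ≈ 9400 m/s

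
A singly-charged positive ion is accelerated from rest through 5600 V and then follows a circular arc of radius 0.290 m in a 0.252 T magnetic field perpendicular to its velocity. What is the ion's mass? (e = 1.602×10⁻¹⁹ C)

m ≈ 7.64×10⁻²⁶ kg

Combine |q|V = ½mv² and r = mv/(|q|B): eliminate v to get m = qB²r²/(2V).
m = (1.602×10⁻¹⁹)(0.252)²(0.290)²/(2·5600) ≈ 7.64×10⁻²⁶ kg.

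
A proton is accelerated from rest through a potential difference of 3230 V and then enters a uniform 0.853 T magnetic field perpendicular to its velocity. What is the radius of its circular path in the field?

r ≈ 9.63×10⁻³ m

Acceleration: |q|V = ½mv² ⇒ v = √(2|q|V/m) = √(2·1.602×10⁻¹⁹·3230/1.673×10⁻²⁷) ≈ 7.865×10⁵ m/s.
In the field: r = mv/(|q|B) = (1.673×10⁻²⁷)(7.865×10⁵)/((1.602×10⁻¹⁹)(0.853)) ≈ 9.63×10⁻³ m.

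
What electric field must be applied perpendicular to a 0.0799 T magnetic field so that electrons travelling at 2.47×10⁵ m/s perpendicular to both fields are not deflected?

For straight-line motion qE = qvB, so E = vB.
E = 2.47×10⁵ × 0.0799 = 1.97×10⁴ V/m.

E = 1.97×10⁴ V/m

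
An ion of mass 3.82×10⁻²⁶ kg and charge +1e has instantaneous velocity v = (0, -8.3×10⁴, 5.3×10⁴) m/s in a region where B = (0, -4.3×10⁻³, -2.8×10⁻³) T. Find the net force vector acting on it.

F ≈ (7.37×10⁻¹⁷, 0, 0) N

v×B = (460, 0, 0) N/C.
F = q v×B = (1.602×10⁻¹⁹ C)·(460, 0, 0) = (7.37×10⁻¹⁷, 0, 0) N.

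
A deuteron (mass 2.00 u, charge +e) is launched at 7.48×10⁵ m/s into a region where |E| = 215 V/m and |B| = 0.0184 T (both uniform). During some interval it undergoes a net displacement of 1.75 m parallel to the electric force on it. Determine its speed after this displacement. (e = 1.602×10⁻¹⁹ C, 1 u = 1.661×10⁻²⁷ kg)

v_f ≈ 7.72×10⁵ m/s

B does no work; ΔKE = |q|E d.
½mv_f² = ½mv₀² + |q|Ed = ½(3.322×10⁻²⁷)(7.48×10⁵)² + (1.602×10⁻¹⁹)(215)(1.75) ≈ 9.293×10⁻¹⁶ J + 6.028×10⁻¹⁷ J ≈ 9.896×10⁻¹⁶ J.
v_f = √(2·9.896×10⁻¹⁶/3.322×10⁻²⁷) ≈ 7.72×10⁵ m/s.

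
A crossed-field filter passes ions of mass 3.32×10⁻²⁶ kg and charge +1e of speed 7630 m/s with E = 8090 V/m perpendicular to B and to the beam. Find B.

Balance of forces in the selector: qE = qvB ⇒ B = E/v.
B = 8090/7630 = 1.06 T.

B = 1.06 T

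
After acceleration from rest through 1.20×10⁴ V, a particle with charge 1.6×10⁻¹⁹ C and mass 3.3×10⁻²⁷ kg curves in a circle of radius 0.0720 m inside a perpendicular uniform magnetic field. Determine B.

v = √(2|q|V/m) = √(2·1.6×10⁻¹⁹·1.20×10⁴/3.3×10⁻²⁷) ≈ 1.079×10⁶ m/s.
B = mv/(|q|r) = (3.3×10⁻²⁷)(1.079×10⁶)/((1.6×10⁻¹⁹)(0.0720)) ≈ 0.309 T.

B ≈ 0.309 T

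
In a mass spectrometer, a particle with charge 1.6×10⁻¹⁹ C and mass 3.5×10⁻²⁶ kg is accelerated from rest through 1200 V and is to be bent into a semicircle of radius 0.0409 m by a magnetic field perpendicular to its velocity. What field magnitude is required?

B ≈ 0.560 T

v = √(2|q|V/m) = √(2·1.6×10⁻¹⁹·1200/3.5×10⁻²⁶) ≈ 1.047×10⁵ m/s.
B = mv/(|q|r) = (3.5×10⁻²⁶)(1.047×10⁵)/((1.6×10⁻¹⁹)(0.0409)) ≈ 0.560 T.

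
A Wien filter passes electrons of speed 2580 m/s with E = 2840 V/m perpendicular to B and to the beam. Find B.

B = 1.10 T

Balance of forces in the selector: qE = qvB ⇒ B = E/v.
B = 2840/2580 = 1.10 T.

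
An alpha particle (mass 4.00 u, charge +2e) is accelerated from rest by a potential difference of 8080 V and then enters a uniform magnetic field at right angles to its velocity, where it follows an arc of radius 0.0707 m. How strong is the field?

B ≈ 0.259 T

v = √(2|q|V/m) = √(2·3.204×10⁻¹⁹·8080/6.644×10⁻²⁷) ≈ 8.828×10⁵ m/s.
B = mv/(|q|r) = (6.644×10⁻²⁷)(8.828×10⁵)/((3.204×10⁻¹⁹)(0.0707)) ≈ 0.259 T.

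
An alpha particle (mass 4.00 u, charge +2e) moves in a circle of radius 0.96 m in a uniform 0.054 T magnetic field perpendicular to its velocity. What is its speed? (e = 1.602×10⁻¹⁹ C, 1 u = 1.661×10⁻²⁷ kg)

From |q|vB = mv²/r, v = |q|Br/m.
v = (3.204×10⁻¹⁹)(0.054)(0.96)/6.644×10⁻²⁷ ≈ 2.5×10⁶ m/s.

v ≈ 2.5×10⁶ m/s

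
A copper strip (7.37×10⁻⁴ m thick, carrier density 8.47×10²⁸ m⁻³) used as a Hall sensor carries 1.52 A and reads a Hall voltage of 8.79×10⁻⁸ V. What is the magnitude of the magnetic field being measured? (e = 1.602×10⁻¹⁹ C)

B ≈ 0.578 T

From V_H = IB/(n e t), B = V_H n e t / I.
B = (8.79×10⁻⁸)(8.47×10²⁸)(1.602×10⁻¹⁹)(7.37×10⁻⁴)/1.52 ≈ 0.578 T.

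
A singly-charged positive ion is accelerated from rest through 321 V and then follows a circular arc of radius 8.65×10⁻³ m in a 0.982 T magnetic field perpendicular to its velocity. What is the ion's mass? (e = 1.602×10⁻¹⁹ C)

m ≈ 1.80×10⁻²⁶ kg

Combine |q|V = ½mv² and r = mv/(|q|B): eliminate v to get m = qB²r²/(2V).
m = (1.602×10⁻¹⁹)(0.982)²(8.65×10⁻³)²/(2·321) ≈ 1.80×10⁻²⁶ kg.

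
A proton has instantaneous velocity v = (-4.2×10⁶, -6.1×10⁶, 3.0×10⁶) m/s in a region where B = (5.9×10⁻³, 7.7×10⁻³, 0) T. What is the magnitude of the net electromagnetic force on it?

|F| ≈ 4.70×10⁻¹⁵ N

v×B = (-2.31×10⁴, 1.77×10⁴, 3650) N/C.
F = q v×B = (1.602×10⁻¹⁹ C)·(-2.31×10⁴, 1.77×10⁴, 3650) = (-3.70×10⁻¹⁵, 2.84×10⁻¹⁵, 5.85×10⁻¹⁶) N.
|F| = 4.70×10⁻¹⁵ N.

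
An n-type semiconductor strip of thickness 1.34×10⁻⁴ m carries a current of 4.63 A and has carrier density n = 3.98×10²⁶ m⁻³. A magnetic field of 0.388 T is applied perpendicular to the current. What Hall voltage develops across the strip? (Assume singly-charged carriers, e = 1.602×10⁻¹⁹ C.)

V_H = IB/(n e t).
V_H = (4.63)(0.388)/((3.98×10²⁶)(1.602×10⁻¹⁹)(1.34×10⁻⁴)) ≈ 2.10×10⁻⁴ V.

V_H ≈ 2.10×10⁻⁴ V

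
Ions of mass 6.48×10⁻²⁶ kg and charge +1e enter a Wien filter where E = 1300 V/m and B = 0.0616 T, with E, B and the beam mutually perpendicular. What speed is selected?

v = 2.11×10⁴ m/s

For undeflected motion the electric and magnetic forces balance: qE = qvB.
v = E/B = 1300/0.0616 = 2.11×10⁴ m/s.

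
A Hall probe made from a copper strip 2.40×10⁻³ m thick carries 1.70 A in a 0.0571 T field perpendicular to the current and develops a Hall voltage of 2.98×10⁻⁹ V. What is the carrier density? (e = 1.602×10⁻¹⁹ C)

From V_H = IB/(n e t), n = IB/(V_H e t).
n = (1.70)(0.0571)/((2.98×10⁻⁹)(1.602×10⁻¹⁹)(2.40×10⁻³)) ≈ 8.47×10²⁸ m⁻³.

n ≈ 8.47×10²⁸ m⁻³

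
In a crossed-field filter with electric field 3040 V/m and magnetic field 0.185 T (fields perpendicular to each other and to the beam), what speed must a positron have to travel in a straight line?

Zero net Lorentz force requires |qE| = |q v×B|, i.e. E = vB.
v = E/B = 3040/0.185 = 1.64×10⁴ m/s.

v = 1.64×10⁴ m/s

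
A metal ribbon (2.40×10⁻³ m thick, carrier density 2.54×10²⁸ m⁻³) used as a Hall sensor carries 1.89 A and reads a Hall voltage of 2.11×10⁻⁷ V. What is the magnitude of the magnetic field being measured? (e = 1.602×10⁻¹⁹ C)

B ≈ 1.09 T

From V_H = IB/(n e t), B = V_H n e t / I.
B = (2.11×10⁻⁷)(2.54×10²⁸)(1.602×10⁻¹⁹)(2.40×10⁻³)/1.89 ≈ 1.09 T.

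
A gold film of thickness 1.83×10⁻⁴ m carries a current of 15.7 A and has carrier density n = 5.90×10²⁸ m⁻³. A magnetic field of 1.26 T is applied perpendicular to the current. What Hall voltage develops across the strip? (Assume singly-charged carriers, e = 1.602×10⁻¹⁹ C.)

V_H = IB/(n e t).
V_H = (15.7)(1.26)/((5.90×10²⁸)(1.602×10⁻¹⁹)(1.83×10⁻⁴)) ≈ 1.14×10⁻⁵ V.

V_H ≈ 1.14×10⁻⁵ V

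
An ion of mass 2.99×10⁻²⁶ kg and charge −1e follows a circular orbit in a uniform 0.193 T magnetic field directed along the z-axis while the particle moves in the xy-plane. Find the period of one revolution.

T ≈ 6.08×10⁻⁶ s

The cyclotron period depends only on m, q, B: T = 2πm/(|q|B).
T = 2π(2.99×10⁻²⁶)/((1.602×10⁻¹⁹)(0.193)) ≈ 6.08×10⁻⁶ s.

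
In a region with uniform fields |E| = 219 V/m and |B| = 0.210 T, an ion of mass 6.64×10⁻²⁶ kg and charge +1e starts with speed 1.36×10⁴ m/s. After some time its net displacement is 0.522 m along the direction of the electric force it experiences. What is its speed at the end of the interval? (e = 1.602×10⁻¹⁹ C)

B does no work; ΔKE = |q|E d.
½mv_f² = ½mv₀² + |q|Ed = ½(6.64×10⁻²⁶)(1.36×10⁴)² + (1.602×10⁻¹⁹)(219)(0.522) ≈ 6.141×10⁻¹⁸ J + 1.831×10⁻¹⁷ J ≈ 2.445×10⁻¹⁷ J.
v_f = √(2·2.445×10⁻¹⁷/6.64×10⁻²⁶) ≈ 2.71×10⁴ m/s.

v_f ≈ 2.71×10⁴ m/s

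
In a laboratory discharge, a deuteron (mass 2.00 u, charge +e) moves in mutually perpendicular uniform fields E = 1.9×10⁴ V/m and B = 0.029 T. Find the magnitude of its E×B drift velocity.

In crossed fields the guiding centre drifts at v_d = |E×B|/B² = E/B, independent of charge and mass.
v_d = 1.9×10⁴/0.029 = 6.6×10⁵ m/s.

v_d ≈ 6.6×10⁵ m/s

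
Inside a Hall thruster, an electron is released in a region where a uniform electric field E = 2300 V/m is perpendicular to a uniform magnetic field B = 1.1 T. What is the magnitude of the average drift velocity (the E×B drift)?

In crossed fields the guiding centre drifts at v_d = |E×B|/B² = E/B, independent of charge and mass.
v_d = 2300/1.1 = 2100 m/s.

v_d ≈ 2100 m/s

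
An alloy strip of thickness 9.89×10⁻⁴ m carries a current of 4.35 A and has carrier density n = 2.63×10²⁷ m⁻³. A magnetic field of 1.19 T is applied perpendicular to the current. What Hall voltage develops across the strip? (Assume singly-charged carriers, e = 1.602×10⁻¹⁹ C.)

V_H = IB/(n e t).
V_H = (4.35)(1.19)/((2.63×10²⁷)(1.602×10⁻¹⁹)(9.89×10⁻⁴)) ≈ 1.24×10⁻⁵ V.

V_H ≈ 1.24×10⁻⁵ V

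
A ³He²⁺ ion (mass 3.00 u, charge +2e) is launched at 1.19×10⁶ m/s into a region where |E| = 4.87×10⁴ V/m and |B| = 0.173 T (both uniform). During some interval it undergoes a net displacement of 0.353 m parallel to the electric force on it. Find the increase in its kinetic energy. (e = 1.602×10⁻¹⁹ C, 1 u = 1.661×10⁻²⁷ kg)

The magnetic force is always ⟂ v and does no work; only the electric force changes KE.
ΔKE = F_E · d = |q|E d = (3.204×10⁻¹⁹)(4.87×10⁴)(0.353) ≈ 5.51×10⁻¹⁵ J.

ΔKE ≈ 5.51×10⁻¹⁵ J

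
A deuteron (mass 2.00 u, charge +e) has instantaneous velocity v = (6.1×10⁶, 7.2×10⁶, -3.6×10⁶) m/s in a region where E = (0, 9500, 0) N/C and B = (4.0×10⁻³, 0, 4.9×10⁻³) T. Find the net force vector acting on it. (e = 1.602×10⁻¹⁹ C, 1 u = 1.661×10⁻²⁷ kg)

F ≈ (5.65×10⁻¹⁵, -5.57×10⁻¹⁵, -4.61×10⁻¹⁵) N

v×B = (3.53×10⁴, -4.43×10⁴, -2.88×10⁴) N/C.
E + v×B = (3.53×10⁴, -3.48×10⁴, -2.88×10⁴) N/C.
F = q(E + v×B) = (1.602×10⁻¹⁹ C)·(3.53×10⁴, -3.48×10⁴, -2.88×10⁴) = (5.65×10⁻¹⁵, -5.57×10⁻¹⁵, -4.61×10⁻¹⁵) N.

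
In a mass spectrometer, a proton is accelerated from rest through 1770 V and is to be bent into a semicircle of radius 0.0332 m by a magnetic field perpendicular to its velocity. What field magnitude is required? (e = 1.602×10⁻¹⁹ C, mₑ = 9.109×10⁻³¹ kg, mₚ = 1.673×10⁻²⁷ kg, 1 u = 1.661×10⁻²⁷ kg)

v = √(2|q|V/m) = √(2·1.602×10⁻¹⁹·1770/1.673×10⁻²⁷) ≈ 5.822×10⁵ m/s.
B = mv/(|q|r) = (1.673×10⁻²⁷)(5.822×10⁵)/((1.602×10⁻¹⁹)(0.0332)) ≈ 0.183 T.

B ≈ 0.183 T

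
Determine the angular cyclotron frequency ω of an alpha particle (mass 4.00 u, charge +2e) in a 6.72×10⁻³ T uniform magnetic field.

ω ≈ 3.24×10⁵ rad/s

ω = |q|B/m.
ω = (3.204×10⁻¹⁹)(6.72×10⁻³)/6.644×10⁻²⁷ ≈ 3.24×10⁵ rad/s.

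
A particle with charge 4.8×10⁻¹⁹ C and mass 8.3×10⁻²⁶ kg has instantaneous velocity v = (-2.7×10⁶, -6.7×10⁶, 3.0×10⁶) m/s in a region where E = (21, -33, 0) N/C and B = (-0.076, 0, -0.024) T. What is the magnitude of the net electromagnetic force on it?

v×B = (1.61×10⁵, -2.93×10⁵, -5.09×10⁵) N/C.
E + v×B = (1.61×10⁵, -2.93×10⁵, -5.09×10⁵) N/C.
F = q(E + v×B) = (4.8×10⁻¹⁹ C)·(1.61×10⁵, -2.93×10⁵, -5.09×10⁵) = (7.72×10⁻¹⁴, -1.41×10⁻¹³, -2.44×10⁻¹³) N.
|F| = 2.92×10⁻¹³ N.

|F| ≈ 2.92×10⁻¹³ N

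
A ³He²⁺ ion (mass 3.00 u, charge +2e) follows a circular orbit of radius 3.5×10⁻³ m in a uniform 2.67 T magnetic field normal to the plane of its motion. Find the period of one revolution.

T ≈ 3.66×10⁻⁸ s

The cyclotron period depends only on m, q, B: T = 2πm/(|q|B).
T = 2π(4.983×10⁻²⁷)/((3.204×10⁻¹⁹)(2.67)) ≈ 3.66×10⁻⁸ s.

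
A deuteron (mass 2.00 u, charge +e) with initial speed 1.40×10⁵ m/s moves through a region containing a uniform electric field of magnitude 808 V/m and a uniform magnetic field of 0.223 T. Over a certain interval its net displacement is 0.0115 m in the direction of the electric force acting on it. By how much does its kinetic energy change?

The magnetic force is always ⟂ v and does no work; only the electric force changes KE.
ΔKE = F_E · d = |q|E d = (1.602×10⁻¹⁹)(808)(0.0115) ≈ 1.49×10⁻¹⁸ J.

ΔKE ≈ 1.49×10⁻¹⁸ J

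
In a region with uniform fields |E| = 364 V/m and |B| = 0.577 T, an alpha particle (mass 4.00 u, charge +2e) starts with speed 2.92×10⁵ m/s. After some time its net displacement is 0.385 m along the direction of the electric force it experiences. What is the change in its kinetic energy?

ΔKE ≈ 4.49×10⁻¹⁷ J

The magnetic force is always ⟂ v and does no work; only the electric force changes KE.
ΔKE = F_E · d = |q|E d = (3.204×10⁻¹⁹)(364)(0.385) ≈ 4.49×10⁻¹⁷ J.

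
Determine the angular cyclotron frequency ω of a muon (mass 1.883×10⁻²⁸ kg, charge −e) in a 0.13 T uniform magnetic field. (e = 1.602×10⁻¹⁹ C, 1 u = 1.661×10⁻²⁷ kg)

ω = |q|B/m.
ω = (1.602×10⁻¹⁹)(0.13)/1.883×10⁻²⁸ ≈ 1.1×10⁸ rad/s.

ω ≈ 1.1×10⁸ rad/s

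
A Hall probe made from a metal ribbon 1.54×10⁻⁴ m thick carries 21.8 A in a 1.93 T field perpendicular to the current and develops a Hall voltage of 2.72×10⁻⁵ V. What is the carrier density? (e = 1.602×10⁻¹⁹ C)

From V_H = IB/(n e t), n = IB/(V_H e t).
n = (21.8)(1.93)/((2.72×10⁻⁵)(1.602×10⁻¹⁹)(1.54×10⁻⁴)) ≈ 6.27×10²⁸ m⁻³.

n ≈ 6.27×10²⁸ m⁻³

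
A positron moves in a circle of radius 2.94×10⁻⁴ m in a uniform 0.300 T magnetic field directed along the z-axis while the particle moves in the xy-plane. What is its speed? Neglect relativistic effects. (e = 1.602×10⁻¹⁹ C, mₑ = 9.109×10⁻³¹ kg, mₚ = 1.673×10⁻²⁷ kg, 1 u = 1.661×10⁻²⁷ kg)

From |q|vB = mv²/r, v = |q|Br/m.
v = (1.602×10⁻¹⁹)(0.300)(2.94×10⁻⁴)/9.109×10⁻³¹ ≈ 1.55×10⁷ m/s.

v ≈ 1.55×10⁷ m/s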